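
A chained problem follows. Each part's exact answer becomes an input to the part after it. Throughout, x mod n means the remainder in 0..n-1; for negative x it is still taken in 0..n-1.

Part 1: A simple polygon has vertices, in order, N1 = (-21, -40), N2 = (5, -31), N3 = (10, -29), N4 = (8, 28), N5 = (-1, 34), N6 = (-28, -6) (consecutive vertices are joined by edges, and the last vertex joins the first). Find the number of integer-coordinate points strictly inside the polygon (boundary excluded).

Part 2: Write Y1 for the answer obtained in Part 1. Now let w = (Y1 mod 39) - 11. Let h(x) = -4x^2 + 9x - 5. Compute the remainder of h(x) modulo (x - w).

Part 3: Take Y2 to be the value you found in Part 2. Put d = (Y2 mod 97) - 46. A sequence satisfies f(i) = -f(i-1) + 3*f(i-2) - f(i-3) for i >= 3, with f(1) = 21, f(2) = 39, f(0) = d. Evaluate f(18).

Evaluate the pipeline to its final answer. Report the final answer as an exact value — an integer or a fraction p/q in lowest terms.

13468935

Part 1: cross terms: (-21*-31 - 5*-40)=851, (5*-29 - 10*-31)=165, (10*28 - 8*-29)=512, (8*34 - -1*28)=300, (-1*-6 - -28*34)=958, (-28*-40 - -21*-6)=994; twice the area = |3780| = 3780; area = 1890; boundary points = 1 + 1 + 1 + 3 + 1 + 1 = 8; strictly interior points = area - boundary/2 + 1 = 1887; answer 1887
Part 2: Y1 = 1887; w = 4; remainder = value at the root: -4*(4)^2 + 9*(4)^1 - 5 = (-64) + (36) + (-5) = -33; answer -33
Part 3: Y2 = -33; d = 18; f(3) = -1*(39) + 3*(21) - 1*(18) = 6; iterating: f(3)=6, f(4)=90, f(5)=-111, f(6)=375, f(7)=-798, f(8)=2034, f(9)=-4803, f(10)=11703, f(11)=-28146, f(12)=68058, f(13)=-164199, f(14)=396519, f(15)=-957174, f(16)=2310930, f(17)=-5578971, f(18)=13468935; answer 13468935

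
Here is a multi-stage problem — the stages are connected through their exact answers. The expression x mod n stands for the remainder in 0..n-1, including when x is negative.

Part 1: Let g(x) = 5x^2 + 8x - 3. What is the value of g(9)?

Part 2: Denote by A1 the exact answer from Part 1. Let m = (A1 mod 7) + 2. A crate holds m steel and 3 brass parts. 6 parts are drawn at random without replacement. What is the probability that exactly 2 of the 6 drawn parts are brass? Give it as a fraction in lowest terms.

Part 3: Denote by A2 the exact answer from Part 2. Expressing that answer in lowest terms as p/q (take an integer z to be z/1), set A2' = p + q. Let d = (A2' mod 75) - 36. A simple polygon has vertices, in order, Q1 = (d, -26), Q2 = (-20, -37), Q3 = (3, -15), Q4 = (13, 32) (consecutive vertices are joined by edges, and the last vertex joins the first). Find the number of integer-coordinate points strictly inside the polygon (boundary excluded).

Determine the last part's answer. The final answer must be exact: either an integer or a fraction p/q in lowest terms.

Part 1: 5*(9)^2 + 8*(9)^1 - 3 = (405) + (72) + (-3) = 474; answer 474
Part 2: A1 = 474; m = 7; total draws C(10,6) = 210; favorable C(3,2)*C(7,4) = 105; P = 1/2; answer 1/2
Part 3: A2 = 1/2; threaded value p + q = 3; d = -33; cross terms: (-33*-37 - -20*-26)=701, (-20*-15 - 3*-37)=411, (3*32 - 13*-15)=291, (13*-26 - -33*32)=718; twice the area = |2121| = 2121; area = 2121/2; boundary points = 1 + 1 + 1 + 2 = 5; strictly interior points = area - boundary/2 + 1 = 1059; answer 1059

1059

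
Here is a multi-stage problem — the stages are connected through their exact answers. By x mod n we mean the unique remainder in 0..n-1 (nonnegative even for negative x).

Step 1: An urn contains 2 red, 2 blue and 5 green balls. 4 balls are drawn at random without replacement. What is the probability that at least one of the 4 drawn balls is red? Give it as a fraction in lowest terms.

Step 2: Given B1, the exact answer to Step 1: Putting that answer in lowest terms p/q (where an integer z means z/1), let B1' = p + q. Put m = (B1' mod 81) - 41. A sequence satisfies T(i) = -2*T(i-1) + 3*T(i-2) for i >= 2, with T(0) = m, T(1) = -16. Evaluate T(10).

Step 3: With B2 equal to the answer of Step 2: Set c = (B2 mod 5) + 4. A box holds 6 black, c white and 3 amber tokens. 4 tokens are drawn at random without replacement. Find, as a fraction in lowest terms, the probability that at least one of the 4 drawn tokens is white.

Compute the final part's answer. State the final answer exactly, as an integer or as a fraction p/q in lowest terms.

Step 1: total draws C(9,4) = 126; complement C(7,4) = 35; favorable 126 - 35 = 91; P = 13/18; answer 13/18
Step 2: B1 = 13/18; threaded value p + q = 31; m = -10; T(2) = -2*(-16) + 3*(-10) = 2; iterating: T(2)=2, T(3)=-52, T(4)=110, T(5)=-376, T(6)=1082, T(7)=-3292, T(8)=9830, T(9)=-29536, T(10)=88562; answer 88562
Step 3: B2 = 88562; c = 6; total draws C(15,4) = 1365; complement C(9,4) = 126; favorable 1365 - 126 = 1239; P = 59/65; answer 59/65

59/65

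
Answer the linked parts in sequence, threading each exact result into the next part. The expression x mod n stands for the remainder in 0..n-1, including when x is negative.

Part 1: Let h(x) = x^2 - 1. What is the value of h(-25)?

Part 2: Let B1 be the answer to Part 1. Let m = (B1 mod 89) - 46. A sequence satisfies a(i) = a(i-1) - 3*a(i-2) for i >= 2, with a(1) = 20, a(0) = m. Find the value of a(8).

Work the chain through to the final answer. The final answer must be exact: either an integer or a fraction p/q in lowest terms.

1055

Part 1: 1*(-25)^2 - 1 = (625) + (-1) = 624; answer 624
Part 2: B1 = 624; m = -45; a(2) = 1*(20) - 3*(-45) = 155; iterating: a(2)=155, a(3)=95, a(4)=-370, a(5)=-655, a(6)=455, a(7)=2420, a(8)=1055; answer 1055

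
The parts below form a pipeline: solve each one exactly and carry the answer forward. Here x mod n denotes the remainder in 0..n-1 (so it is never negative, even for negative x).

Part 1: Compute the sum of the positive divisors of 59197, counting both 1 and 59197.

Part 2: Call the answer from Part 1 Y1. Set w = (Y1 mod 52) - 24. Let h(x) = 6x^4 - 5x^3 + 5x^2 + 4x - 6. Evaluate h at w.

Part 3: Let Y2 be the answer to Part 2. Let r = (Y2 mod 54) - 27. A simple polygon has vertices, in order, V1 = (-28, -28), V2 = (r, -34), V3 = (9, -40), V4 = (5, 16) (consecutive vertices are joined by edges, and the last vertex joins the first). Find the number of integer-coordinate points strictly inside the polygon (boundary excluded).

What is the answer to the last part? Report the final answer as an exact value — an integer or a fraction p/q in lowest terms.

Part 1: 59197 is prime, so its only divisors are 1 and 59197; sigma = 1 + 59197 = 59198; answer 59198
Part 2: Y1 = 59198; w = -2; 6*(-2)^4 - 5*(-2)^3 + 5*(-2)^2 + 4*(-2)^1 - 6 = (96) + (40) + (20) + (-8) + (-6) = 142; answer 142
Part 3: Y2 = 142; r = 7; cross terms: (-28*-34 - 7*-28)=1148, (7*-40 - 9*-34)=26, (9*16 - 5*-40)=344, (5*-28 - -28*16)=308; twice the area = |1826| = 1826; area = 913; boundary points = 1 + 2 + 4 + 11 = 18; strictly interior points = area - boundary/2 + 1 = 905; answer 905

905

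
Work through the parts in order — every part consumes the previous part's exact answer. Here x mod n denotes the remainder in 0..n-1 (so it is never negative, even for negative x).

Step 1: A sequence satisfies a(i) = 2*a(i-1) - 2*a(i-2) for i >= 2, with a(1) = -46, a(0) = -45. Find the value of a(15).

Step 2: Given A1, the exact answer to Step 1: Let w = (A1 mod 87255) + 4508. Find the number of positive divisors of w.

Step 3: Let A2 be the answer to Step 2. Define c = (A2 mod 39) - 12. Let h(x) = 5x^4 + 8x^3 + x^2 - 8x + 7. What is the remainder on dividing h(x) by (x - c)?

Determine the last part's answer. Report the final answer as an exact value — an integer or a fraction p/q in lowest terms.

Step 1: a(2) = 2*(-46) - 2*(-45) = -2; iterating: a(2)=-2, a(3)=88, a(4)=180, a(5)=184, a(6)=8, a(7)=-352, a(8)=-720, a(9)=-736, a(10)=-32, a(11)=1408, a(12)=2880, a(13)=2944, a(14)=128, a(15)=-5632; answer -5632
Step 2: A1 = -5632; w = 86131; 86131 is prime, so its only divisors are 1 and 86131; count = 2; answer 2
Step 3: A2 = 2; c = -10; remainder = value at the root: 5*(-10)^4 + 8*(-10)^3 + 1*(-10)^2 - 8*(-10)^1 + 7 = (50000) + (-8000) + (100) + (80) + (7) = 42187; answer 42187

42187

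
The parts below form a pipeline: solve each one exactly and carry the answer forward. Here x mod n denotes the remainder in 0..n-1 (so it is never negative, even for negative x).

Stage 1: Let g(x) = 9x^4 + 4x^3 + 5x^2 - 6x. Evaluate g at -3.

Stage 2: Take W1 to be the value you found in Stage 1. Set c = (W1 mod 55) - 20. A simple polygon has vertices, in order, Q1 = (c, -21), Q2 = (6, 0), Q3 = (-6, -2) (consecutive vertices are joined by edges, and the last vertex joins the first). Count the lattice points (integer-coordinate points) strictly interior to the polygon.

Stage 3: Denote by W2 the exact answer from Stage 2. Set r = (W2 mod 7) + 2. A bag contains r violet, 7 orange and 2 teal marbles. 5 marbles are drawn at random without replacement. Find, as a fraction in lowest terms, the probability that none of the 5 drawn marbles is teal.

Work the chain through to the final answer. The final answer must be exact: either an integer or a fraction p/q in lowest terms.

Stage 1: 9*(-3)^4 + 4*(-3)^3 + 5*(-3)^2 - 6*(-3)^1 = (729) + (-108) + (45) + (18) = 684; answer 684
Stage 2: W1 = 684; c = 4; cross terms: (4*0 - 6*-21)=126, (6*-2 - -6*0)=-12, (-6*-21 - 4*-2)=134; twice the area = |248| = 248; area = 124; boundary points = 1 + 2 + 1 = 4; strictly interior points = area - boundary/2 + 1 = 123; answer 123
Stage 3: W2 = 123; r = 6; total draws C(15,5) = 3003; favorable C(13,5) = 1287; P = 3/7; answer 3/7

3/7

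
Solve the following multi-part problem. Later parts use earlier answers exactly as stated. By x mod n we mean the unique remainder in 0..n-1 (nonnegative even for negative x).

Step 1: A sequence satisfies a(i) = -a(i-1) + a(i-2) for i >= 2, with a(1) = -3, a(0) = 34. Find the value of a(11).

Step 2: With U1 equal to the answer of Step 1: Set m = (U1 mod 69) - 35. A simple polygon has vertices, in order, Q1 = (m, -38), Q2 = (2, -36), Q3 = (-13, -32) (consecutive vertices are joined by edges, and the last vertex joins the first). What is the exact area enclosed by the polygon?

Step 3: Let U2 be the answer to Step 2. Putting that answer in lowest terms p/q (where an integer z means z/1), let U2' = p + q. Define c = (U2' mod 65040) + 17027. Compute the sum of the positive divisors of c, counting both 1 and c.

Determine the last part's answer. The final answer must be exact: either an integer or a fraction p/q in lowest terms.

17380

Step 1: a(2) = -1*(-3) + 1*(34) = 37; iterating: a(2)=37, a(3)=-40, a(4)=77, a(5)=-117, a(6)=194, a(7)=-311, a(8)=505, a(9)=-816, a(10)=1321, a(11)=-2137; answer -2137
Step 2: U1 = -2137; m = -33; cross terms: (-33*-36 - 2*-38)=1264, (2*-32 - -13*-36)=-532, (-13*-38 - -33*-32)=-562; twice the area = |170| = 170; area = 85; answer 85
Step 3: U2 = 85; threaded value p + q = 86; c = 17113; 17113 = 109 * 157; sigma = (1 + 109) * (1 + 157) = 110 * 158 = 17380; answer 17380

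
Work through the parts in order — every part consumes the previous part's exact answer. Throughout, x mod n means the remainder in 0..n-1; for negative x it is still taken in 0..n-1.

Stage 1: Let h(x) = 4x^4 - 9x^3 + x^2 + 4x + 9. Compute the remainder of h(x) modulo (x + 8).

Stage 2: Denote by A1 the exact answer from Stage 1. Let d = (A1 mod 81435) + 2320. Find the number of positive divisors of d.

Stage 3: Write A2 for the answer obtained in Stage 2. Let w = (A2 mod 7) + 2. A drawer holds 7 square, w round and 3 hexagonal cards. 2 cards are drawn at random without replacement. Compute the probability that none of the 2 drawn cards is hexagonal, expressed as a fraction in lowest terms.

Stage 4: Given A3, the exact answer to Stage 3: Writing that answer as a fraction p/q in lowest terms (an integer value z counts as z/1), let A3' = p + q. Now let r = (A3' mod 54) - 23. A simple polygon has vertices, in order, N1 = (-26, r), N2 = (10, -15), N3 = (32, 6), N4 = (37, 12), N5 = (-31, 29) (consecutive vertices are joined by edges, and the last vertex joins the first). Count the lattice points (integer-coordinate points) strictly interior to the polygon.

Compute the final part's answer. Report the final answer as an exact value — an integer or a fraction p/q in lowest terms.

1444

Stage 1: remainder = value at the root: 4*(-8)^4 - 9*(-8)^3 + 1*(-8)^2 + 4*(-8)^1 + 9 = (16384) + (4608) + (64) + (-32) + (9) = 21033; answer 21033
Stage 2: A1 = 21033; d = 23353; 23353 = 11^2 * 193; number of divisors = (2+1) * (1+1) = 6; answer 6
Stage 3: A2 = 6; w = 8; total draws C(18,2) = 153; favorable C(15,2) = 105; P = 35/51; answer 35/51
Stage 4: A3 = 35/51; threaded value p + q = 86; r = 9; cross terms: (-26*-15 - 10*9)=300, (10*6 - 32*-15)=540, (32*12 - 37*6)=162, (37*29 - -31*12)=1445, (-31*9 - -26*29)=475; twice the area = |2922| = 2922; area = 1461; boundary points = 12 + 1 + 1 + 17 + 5 = 36; strictly interior points = area - boundary/2 + 1 = 1444; answer 1444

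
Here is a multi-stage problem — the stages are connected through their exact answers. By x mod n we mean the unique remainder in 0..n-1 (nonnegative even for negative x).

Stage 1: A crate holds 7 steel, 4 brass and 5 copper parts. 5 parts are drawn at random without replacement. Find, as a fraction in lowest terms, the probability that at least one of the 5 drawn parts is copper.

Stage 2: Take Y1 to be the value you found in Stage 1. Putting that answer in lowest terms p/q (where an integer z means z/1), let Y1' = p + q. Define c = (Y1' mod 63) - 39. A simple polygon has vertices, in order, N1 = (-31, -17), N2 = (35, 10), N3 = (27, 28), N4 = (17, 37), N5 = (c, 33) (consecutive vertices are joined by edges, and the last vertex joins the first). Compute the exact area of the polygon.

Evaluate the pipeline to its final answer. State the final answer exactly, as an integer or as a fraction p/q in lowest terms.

Stage 1: total draws C(16,5) = 4368; complement C(11,5) = 462; favorable 4368 - 462 = 3906; P = 93/104; answer 93/104
Stage 2: Y1 = 93/104; threaded value p + q = 197; c = -31; cross terms: (-31*10 - 35*-17)=285, (35*28 - 27*10)=710, (27*37 - 17*28)=523, (17*33 - -31*37)=1708, (-31*-17 - -31*33)=1550; twice the area = |4776| = 4776; area = 2388; answer 2388

2388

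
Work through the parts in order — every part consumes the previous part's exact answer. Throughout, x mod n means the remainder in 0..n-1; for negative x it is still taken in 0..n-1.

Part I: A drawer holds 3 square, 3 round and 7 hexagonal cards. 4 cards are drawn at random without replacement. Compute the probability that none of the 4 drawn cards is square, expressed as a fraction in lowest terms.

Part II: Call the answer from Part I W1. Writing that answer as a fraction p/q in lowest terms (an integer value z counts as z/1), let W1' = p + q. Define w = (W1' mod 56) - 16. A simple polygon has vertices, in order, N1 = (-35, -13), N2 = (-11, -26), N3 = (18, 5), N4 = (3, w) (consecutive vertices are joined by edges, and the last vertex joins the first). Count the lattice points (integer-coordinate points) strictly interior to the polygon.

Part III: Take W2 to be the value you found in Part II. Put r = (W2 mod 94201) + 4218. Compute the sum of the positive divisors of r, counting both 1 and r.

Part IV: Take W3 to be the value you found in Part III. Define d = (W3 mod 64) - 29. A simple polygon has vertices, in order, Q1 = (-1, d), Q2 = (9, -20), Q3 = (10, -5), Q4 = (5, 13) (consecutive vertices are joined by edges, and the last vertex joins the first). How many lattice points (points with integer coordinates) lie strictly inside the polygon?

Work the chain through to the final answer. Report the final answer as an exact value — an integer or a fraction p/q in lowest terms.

Part I: total draws C(13,4) = 715; favorable C(10,4) = 210; P = 42/143; answer 42/143
Part II: W1 = 42/143; threaded value p + q = 185; w = 1; cross terms: (-35*-26 - -11*-13)=767, (-11*5 - 18*-26)=413, (18*1 - 3*5)=3, (3*-13 - -35*1)=-4; twice the area = |1179| = 1179; area = 1179/2; boundary points = 1 + 1 + 1 + 2 = 5; strictly interior points = area - boundary/2 + 1 = 588; answer 588
Part III: W2 = 588; r = 4806; 4806 = 2 * 3^3 * 89; sigma = (1 + 2) * (1 + 3 + 9 + 27) * (1 + 89) = 3 * 40 * 90 = 10800; answer 10800
Part IV: W3 = 10800; d = 19; cross terms: (-1*-20 - 9*19)=-151, (9*-5 - 10*-20)=155, (10*13 - 5*-5)=155, (5*19 - -1*13)=108; twice the area = |267| = 267; area = 267/2; boundary points = 1 + 1 + 1 + 6 = 9; strictly interior points = area - boundary/2 + 1 = 130; answer 130

130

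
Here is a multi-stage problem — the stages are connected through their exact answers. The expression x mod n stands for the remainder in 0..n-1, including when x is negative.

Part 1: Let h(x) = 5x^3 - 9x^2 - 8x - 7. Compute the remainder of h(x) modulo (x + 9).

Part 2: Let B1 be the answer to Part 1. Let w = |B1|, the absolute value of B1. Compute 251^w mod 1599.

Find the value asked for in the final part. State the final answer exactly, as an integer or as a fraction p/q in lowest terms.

Part 1: remainder = value at the root: 5*(-9)^3 - 9*(-9)^2 - 8*(-9)^1 - 7 = (-3645) + (-729) + (72) + (-7) = -4309; answer -4309
Part 2: B1 = -4309; w = 4309; squarings mod 1599: 251^1=251, 251^2=640, 251^4=256, 251^8=1576, 251^16=529, 251^32=16, 251^64=256, 251^128=1576, 251^256=529, 251^512=16, 251^1024=256, 251^2048=1576, 251^4096=529; 251^4309 = 251^1 * 251^4 * 251^16 * 251^64 * 251^128 * 251^4096 = 992 (mod 1599); answer 992

992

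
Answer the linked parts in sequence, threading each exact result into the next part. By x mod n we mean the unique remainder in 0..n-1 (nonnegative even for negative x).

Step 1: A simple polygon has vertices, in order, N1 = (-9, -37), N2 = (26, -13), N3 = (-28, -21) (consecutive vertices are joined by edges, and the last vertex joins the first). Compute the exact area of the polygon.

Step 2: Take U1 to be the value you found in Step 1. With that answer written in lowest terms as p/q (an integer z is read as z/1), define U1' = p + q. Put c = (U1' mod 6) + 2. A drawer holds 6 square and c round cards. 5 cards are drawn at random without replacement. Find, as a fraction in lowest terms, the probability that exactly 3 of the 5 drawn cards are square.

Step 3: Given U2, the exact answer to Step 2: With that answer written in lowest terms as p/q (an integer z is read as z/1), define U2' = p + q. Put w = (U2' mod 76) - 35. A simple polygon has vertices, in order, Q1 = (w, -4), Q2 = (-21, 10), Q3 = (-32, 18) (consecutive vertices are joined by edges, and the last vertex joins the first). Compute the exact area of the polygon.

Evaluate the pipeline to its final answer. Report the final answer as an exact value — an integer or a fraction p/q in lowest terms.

15

Step 1: cross terms: (-9*-13 - 26*-37)=1079, (26*-21 - -28*-13)=-910, (-28*-37 - -9*-21)=847; twice the area = |1016| = 1016; area = 508; answer 508
Step 2: U1 = 508; threaded value p + q = 509; c = 7; total draws C(13,5) = 1287; favorable C(6,3)*C(7,2) = 420; P = 140/429; answer 140/429
Step 3: U2 = 140/429; threaded value p + q = 569; w = 2; cross terms: (2*10 - -21*-4)=-64, (-21*18 - -32*10)=-58, (-32*-4 - 2*18)=92; twice the area = |-30| = 30; area = 15; answer 15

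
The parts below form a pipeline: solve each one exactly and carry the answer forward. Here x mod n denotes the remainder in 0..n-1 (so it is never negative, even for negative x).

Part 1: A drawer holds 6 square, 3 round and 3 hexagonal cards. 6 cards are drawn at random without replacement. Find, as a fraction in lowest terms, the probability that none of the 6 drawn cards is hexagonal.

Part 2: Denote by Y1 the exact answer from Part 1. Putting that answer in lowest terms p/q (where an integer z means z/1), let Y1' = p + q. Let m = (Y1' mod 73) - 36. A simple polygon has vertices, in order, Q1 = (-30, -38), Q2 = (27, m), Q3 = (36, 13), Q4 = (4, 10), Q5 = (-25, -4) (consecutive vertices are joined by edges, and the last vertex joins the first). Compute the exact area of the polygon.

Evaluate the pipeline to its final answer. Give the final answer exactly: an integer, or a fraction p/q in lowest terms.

Part 1: total draws C(12,6) = 924; favorable C(9,6) = 84; P = 1/11; answer 1/11
Part 2: Y1 = 1/11; threaded value p + q = 12; m = -24; cross terms: (-30*-24 - 27*-38)=1746, (27*13 - 36*-24)=1215, (36*10 - 4*13)=308, (4*-4 - -25*10)=234, (-25*-38 - -30*-4)=830; twice the area = |4333| = 4333; area = 4333/2; answer 4333/2

4333/2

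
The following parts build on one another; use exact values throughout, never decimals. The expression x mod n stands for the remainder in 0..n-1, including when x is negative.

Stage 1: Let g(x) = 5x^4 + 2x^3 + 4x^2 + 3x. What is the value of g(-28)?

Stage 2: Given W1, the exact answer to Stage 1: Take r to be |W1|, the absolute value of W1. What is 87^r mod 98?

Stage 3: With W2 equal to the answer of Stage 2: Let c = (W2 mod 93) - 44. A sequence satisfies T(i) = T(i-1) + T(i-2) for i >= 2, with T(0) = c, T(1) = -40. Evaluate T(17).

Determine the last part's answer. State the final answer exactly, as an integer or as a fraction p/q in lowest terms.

-41179

Stage 1: 5*(-28)^4 + 2*(-28)^3 + 4*(-28)^2 + 3*(-28)^1 = (3073280) + (-43904) + (3136) + (-84) = 3032428; answer 3032428
Stage 2: W1 = 3032428; r = 3032428; squarings mod 98: 87^1=87, 87^2=23, 87^4=39, 87^8=51, 87^16=53, 87^32=65, 87^64=11, 87^128=23, 87^256=39, 87^512=51, 87^1024=53, 87^2048=65, 87^4096=11, 87^8192=23, 87^16384=39, 87^32768=51, 87^65536=53, 87^131072=65, 87^262144=11, 87^524288=23, 87^1048576=39, 87^2097152=51; 87^3032428 = 87^4 * 87^8 * 87^32 * 87^64 * 87^256 * 87^1024 * 87^16384 * 87^131072 * 87^262144 * 87^524288 * 87^2097152 = 67 (mod 98); answer 67
Stage 3: W2 = 67; c = 23; T(2) = 1*(-40) + 1*(23) = -17; iterating: T(2)=-17, T(3)=-57, T(4)=-74, T(5)=-131, T(6)=-205, T(7)=-336, T(8)=-541, T(9)=-877, T(10)=-1418, T(11)=-2295, T(12)=-3713, T(13)=-6008, T(14)=-9721, T(15)=-15729, T(16)=-25450, T(17)=-41179; answer -41179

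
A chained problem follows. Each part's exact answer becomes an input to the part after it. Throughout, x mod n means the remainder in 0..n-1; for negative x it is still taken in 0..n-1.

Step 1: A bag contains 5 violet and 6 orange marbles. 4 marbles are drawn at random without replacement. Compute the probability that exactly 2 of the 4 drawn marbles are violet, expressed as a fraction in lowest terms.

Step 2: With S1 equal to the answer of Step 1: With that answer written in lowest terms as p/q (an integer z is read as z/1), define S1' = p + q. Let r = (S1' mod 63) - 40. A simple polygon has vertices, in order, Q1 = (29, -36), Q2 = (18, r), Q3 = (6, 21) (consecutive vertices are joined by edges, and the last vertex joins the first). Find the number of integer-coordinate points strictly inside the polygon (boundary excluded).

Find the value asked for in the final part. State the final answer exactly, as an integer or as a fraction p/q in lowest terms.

Step 1: total draws C(11,4) = 330; favorable C(5,2)*C(6,2) = 150; P = 5/11; answer 5/11
Step 2: S1 = 5/11; threaded value p + q = 16; r = -24; cross terms: (29*-24 - 18*-36)=-48, (18*21 - 6*-24)=522, (6*-36 - 29*21)=-825; twice the area = |-351| = 351; area = 351/2; boundary points = 1 + 3 + 1 = 5; strictly interior points = area - boundary/2 + 1 = 174; answer 174

174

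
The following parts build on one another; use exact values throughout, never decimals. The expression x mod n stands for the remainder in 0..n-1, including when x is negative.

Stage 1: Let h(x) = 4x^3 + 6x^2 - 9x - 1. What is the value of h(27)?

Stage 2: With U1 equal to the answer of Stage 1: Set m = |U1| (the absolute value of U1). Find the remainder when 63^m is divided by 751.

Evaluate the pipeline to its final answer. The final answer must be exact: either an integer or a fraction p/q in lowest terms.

400

Stage 1: 4*(27)^3 + 6*(27)^2 - 9*(27)^1 - 1 = (78732) + (4374) + (-243) + (-1) = 82862; answer 82862
Stage 2: U1 = 82862; m = 82862; squarings mod 751: 63^1=63, 63^2=214, 63^4=736, 63^8=225, 63^16=308, 63^32=238, 63^64=319, 63^128=376, 63^256=188, 63^512=47, 63^1024=707, 63^2048=434, 63^4096=606, 63^8192=748, 63^16384=9, 63^32768=81, 63^65536=553; 63^82862 = 63^2 * 63^4 * 63^8 * 63^32 * 63^128 * 63^256 * 63^512 * 63^16384 * 63^65536 = 400 (mod 751); answer 400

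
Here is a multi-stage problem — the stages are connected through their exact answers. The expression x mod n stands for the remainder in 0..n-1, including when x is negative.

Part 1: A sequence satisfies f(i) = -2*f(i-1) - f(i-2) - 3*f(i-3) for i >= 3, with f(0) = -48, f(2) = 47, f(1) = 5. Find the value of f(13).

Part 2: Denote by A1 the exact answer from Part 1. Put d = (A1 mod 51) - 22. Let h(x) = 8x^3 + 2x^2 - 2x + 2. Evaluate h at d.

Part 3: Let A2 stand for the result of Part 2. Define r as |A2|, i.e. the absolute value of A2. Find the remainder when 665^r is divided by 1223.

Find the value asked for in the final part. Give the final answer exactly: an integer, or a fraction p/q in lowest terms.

Part 1: f(3) = -2*(47) - 1*(5) - 3*(-48) = 45; iterating: f(3)=45, f(4)=-152, f(5)=118, f(6)=-219, f(7)=776, f(8)=-1687, f(9)=3255, f(10)=-7151, f(11)=16108, f(12)=-34830, f(13)=75005; answer 75005
Part 2: A1 = 75005; d = 13; 8*(13)^3 + 2*(13)^2 - 2*(13)^1 + 2 = (17576) + (338) + (-26) + (2) = 17890; answer 17890
Part 3: A2 = 17890; r = 17890; squarings mod 1223: 665^1=665, 665^2=722, 665^4=286, 665^8=1078, 665^16=234, 665^32=944, 665^64=792, 665^128=1088, 665^256=1103, 665^512=947, 665^1024=350, 665^2048=200, 665^4096=864, 665^8192=466, 665^16384=685; 665^17890 = 665^2 * 665^32 * 665^64 * 665^128 * 665^256 * 665^1024 * 665^16384 = 1001 (mod 1223); answer 1001

1001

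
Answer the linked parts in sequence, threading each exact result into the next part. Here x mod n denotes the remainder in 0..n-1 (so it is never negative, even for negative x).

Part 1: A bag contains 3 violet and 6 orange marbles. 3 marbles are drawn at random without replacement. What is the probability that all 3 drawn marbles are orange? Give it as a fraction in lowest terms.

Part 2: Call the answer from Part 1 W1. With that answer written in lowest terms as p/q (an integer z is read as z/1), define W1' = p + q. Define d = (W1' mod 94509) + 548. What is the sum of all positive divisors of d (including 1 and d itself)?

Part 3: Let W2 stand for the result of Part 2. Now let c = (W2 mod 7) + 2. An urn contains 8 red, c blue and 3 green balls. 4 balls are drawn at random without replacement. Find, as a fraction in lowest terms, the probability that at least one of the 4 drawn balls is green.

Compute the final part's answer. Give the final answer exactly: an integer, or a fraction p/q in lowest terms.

101/143

Part 1: total draws C(9,3) = 84; favorable C(6,3) = 20; P = 5/21; answer 5/21
Part 2: W1 = 5/21; threaded value p + q = 26; d = 574; 574 = 2 * 7 * 41; sigma = (1 + 2) * (1 + 7) * (1 + 41) = 3 * 8 * 42 = 1008; answer 1008
Part 3: W2 = 1008; c = 2; total draws C(13,4) = 715; complement C(10,4) = 210; favorable 715 - 210 = 505; P = 101/143; answer 101/143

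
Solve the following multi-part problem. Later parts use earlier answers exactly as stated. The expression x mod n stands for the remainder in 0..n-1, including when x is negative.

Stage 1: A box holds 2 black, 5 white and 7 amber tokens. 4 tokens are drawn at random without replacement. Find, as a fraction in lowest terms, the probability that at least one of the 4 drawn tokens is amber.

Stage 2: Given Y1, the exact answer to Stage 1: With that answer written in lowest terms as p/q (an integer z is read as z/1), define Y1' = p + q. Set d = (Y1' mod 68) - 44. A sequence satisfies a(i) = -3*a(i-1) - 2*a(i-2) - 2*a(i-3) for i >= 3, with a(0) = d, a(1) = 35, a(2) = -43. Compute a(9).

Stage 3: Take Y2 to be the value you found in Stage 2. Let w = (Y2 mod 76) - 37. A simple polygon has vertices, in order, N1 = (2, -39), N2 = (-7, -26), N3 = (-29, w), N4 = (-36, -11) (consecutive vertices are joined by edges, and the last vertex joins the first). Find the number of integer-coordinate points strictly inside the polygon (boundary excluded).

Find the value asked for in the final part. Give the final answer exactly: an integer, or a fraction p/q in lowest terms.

Stage 1: total draws C(14,4) = 1001; complement C(7,4) = 35; favorable 1001 - 35 = 966; P = 138/143; answer 138/143
Stage 2: Y1 = 138/143; threaded value p + q = 281; d = -35; a(3) = -3*(-43) - 2*(35) - 2*(-35) = 129; iterating: a(3)=129, a(4)=-371, a(5)=941, a(6)=-2339, a(7)=5877, a(8)=-14835, a(9)=37429; answer 37429
Stage 3: Y2 = 37429; w = 0; cross terms: (2*-26 - -7*-39)=-325, (-7*0 - -29*-26)=-754, (-29*-11 - -36*0)=319, (-36*-39 - 2*-11)=1426; twice the area = |666| = 666; area = 333; boundary points = 1 + 2 + 1 + 2 = 6; strictly interior points = area - boundary/2 + 1 = 331; answer 331

331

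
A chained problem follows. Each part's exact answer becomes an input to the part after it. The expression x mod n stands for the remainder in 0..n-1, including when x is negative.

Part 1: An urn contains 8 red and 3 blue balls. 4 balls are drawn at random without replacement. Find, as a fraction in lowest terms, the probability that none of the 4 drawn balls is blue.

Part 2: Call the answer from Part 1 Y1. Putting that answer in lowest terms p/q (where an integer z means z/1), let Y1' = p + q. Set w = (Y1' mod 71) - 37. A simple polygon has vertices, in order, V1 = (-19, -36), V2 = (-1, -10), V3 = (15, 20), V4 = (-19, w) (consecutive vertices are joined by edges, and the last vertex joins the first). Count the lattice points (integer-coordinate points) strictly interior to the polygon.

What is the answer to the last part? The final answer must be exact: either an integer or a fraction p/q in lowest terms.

Part 1: total draws C(11,4) = 330; favorable C(8,4) = 70; P = 7/33; answer 7/33
Part 2: Y1 = 7/33; threaded value p + q = 40; w = 3; cross terms: (-19*-10 - -1*-36)=154, (-1*20 - 15*-10)=130, (15*3 - -19*20)=425, (-19*-36 - -19*3)=741; twice the area = |1450| = 1450; area = 725; boundary points = 2 + 2 + 17 + 39 = 60; strictly interior points = area - boundary/2 + 1 = 696; answer 696

696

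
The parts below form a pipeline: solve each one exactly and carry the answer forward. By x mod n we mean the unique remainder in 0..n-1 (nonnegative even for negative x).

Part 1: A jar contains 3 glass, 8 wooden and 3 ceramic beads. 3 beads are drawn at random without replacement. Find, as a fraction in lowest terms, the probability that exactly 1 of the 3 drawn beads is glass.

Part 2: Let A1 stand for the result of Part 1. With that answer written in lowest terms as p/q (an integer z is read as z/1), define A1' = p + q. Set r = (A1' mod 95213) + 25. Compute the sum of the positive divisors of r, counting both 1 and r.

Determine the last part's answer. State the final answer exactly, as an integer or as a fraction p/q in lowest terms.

834

Part 1: total draws C(14,3) = 364; favorable C(3,1)*C(11,2) = 165; P = 165/364; answer 165/364
Part 2: A1 = 165/364; threaded value p + q = 529; r = 554; 554 = 2 * 277; sigma = (1 + 2) * (1 + 277) = 3 * 278 = 834; answer 834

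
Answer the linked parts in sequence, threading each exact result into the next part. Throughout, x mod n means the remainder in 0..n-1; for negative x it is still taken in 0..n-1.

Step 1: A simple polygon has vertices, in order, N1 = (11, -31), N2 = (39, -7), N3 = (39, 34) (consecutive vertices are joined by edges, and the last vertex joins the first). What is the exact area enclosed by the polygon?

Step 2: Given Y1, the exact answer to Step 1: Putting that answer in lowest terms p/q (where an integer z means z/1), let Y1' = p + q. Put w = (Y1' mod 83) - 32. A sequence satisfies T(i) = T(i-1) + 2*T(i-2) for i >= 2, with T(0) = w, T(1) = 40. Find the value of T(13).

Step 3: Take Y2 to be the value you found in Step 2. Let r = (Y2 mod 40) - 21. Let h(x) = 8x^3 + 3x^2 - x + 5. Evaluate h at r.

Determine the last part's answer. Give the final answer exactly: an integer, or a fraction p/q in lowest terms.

-10269

Step 1: cross terms: (11*-7 - 39*-31)=1132, (39*34 - 39*-7)=1599, (39*-31 - 11*34)=-1583; twice the area = |1148| = 1148; area = 574; answer 574
Step 2: Y1 = 574; threaded value p + q = 575; w = 45; T(2) = 1*(40) + 2*(45) = 130; iterating: T(2)=130, T(3)=210, T(4)=470, T(5)=890, T(6)=1830, T(7)=3610, T(8)=7270, T(9)=14490, T(10)=29030, T(11)=58010, T(12)=116070, T(13)=232090; answer 232090
Step 3: Y2 = 232090; r = -11; 8*(-11)^3 + 3*(-11)^2 - 1*(-11)^1 + 5 = (-10648) + (363) + (11) + (5) = -10269; answer -10269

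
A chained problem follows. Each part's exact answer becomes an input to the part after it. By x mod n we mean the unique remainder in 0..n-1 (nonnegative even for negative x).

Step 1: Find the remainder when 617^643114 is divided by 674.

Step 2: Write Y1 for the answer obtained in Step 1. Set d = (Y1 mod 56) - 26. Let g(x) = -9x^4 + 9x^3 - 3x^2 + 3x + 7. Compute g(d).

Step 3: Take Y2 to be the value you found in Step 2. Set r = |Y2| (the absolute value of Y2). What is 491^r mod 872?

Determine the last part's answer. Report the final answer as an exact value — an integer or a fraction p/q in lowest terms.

Step 1: squarings mod 674: 617^1=617, 617^2=553, 617^4=487, 617^8=595, 617^16=175, 617^32=295, 617^64=79, 617^128=175, 617^256=295, 617^512=79, 617^1024=175, 617^2048=295, 617^4096=79, 617^8192=175, 617^16384=295, 617^32768=79, 617^65536=175, 617^131072=295, 617^262144=79, 617^524288=175; 617^643114 = 617^2 * 617^8 * 617^32 * 617^4096 * 617^16384 * 617^32768 * 617^65536 * 617^524288 = 123 (mod 674); answer 123
Step 2: Y1 = 123; d = -15; -9*(-15)^4 + 9*(-15)^3 - 3*(-15)^2 + 3*(-15)^1 + 7 = (-455625) + (-30375) + (-675) + (-45) + (7) = -486713; answer -486713
Step 3: Y2 = -486713; r = 486713; squarings mod 872: 491^1=491, 491^2=409, 491^4=729, 491^8=393, 491^16=105, 491^32=561, 491^64=801, 491^128=681, 491^256=729, 491^512=393, 491^1024=105, 491^2048=561, 491^4096=801, 491^8192=681, 491^16384=729, 491^32768=393, 491^65536=105, 491^131072=561, 491^262144=801; 491^486713 = 491^1 * 491^8 * 491^16 * 491^32 * 491^256 * 491^1024 * 491^2048 * 491^8192 * 491^16384 * 491^65536 * 491^131072 * 491^262144 = 19 (mod 872); answer 19

19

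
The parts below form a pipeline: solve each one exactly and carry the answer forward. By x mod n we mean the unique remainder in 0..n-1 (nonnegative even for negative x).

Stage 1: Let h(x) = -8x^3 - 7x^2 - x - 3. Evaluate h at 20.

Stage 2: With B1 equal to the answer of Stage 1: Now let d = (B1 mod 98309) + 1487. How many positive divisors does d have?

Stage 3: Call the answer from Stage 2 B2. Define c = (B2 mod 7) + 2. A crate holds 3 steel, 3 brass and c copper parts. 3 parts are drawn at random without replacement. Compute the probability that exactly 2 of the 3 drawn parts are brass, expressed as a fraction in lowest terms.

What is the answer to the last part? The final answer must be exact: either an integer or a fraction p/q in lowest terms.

3/14

Stage 1: -8*(20)^3 - 7*(20)^2 - 1*(20)^1 - 3 = (-64000) + (-2800) + (-20) + (-3) = -66823; answer -66823
Stage 2: B1 = -66823; d = 32973; 32973 = 3 * 29 * 379; number of divisors = (1+1) * (1+1) * (1+1) = 8; answer 8
Stage 3: B2 = 8; c = 3; total draws C(9,3) = 84; favorable C(3,2)*C(6,1) = 18; P = 3/14; answer 3/14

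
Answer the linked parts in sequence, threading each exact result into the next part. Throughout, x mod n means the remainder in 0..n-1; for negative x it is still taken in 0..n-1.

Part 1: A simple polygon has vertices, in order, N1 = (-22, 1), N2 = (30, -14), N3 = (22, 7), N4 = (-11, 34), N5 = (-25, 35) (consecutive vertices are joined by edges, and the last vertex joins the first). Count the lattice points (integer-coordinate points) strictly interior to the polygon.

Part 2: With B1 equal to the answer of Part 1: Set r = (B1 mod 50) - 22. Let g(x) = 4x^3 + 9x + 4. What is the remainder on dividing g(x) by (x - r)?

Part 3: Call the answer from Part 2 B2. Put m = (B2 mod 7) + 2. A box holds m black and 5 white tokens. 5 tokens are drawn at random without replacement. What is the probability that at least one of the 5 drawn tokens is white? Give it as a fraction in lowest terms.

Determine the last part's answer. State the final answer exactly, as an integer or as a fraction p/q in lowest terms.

Part 1: cross terms: (-22*-14 - 30*1)=278, (30*7 - 22*-14)=518, (22*34 - -11*7)=825, (-11*35 - -25*34)=465, (-25*1 - -22*35)=745; twice the area = |2831| = 2831; area = 2831/2; boundary points = 1 + 1 + 3 + 1 + 1 = 7; strictly interior points = area - boundary/2 + 1 = 1413; answer 1413
Part 2: B1 = 1413; r = -9; remainder = value at the root: 4*(-9)^3 + 9*(-9)^1 + 4 = (-2916) + (-81) + (4) = -2993; answer -2993
Part 3: B2 = -2993; m = 5; total draws C(10,5) = 252; complement C(5,5) = 1; favorable 252 - 1 = 251; P = 251/252; answer 251/252

251/252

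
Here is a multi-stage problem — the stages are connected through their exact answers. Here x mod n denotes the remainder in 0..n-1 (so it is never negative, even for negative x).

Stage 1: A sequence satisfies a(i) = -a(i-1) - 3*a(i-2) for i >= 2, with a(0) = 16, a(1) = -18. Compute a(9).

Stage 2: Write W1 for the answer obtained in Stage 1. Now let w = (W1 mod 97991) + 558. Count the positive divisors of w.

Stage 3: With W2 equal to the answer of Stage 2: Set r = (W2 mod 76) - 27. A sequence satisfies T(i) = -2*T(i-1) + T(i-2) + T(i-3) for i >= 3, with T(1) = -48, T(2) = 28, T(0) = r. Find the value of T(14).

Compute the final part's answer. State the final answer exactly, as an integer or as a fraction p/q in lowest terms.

812073

Stage 1: a(2) = -1*(-18) - 3*(16) = -30; iterating: a(2)=-30, a(3)=84, a(4)=6, a(5)=-258, a(6)=240, a(7)=534, a(8)=-1254, a(9)=-348; answer -348
Stage 2: W1 = -348; w = 98201; 98201 = 283 * 347; number of divisors = (1+1) * (1+1) = 4; answer 4
Stage 3: W2 = 4; r = -23; T(3) = -2*(28) + 1*(-48) + 1*(-23) = -127; iterating: T(3)=-127, T(4)=234, T(5)=-567, T(6)=1241, T(7)=-2815, T(8)=6304, T(9)=-14182, T(10)=31853, T(11)=-71584, T(12)=160839, T(13)=-361409, T(14)=812073; answer 812073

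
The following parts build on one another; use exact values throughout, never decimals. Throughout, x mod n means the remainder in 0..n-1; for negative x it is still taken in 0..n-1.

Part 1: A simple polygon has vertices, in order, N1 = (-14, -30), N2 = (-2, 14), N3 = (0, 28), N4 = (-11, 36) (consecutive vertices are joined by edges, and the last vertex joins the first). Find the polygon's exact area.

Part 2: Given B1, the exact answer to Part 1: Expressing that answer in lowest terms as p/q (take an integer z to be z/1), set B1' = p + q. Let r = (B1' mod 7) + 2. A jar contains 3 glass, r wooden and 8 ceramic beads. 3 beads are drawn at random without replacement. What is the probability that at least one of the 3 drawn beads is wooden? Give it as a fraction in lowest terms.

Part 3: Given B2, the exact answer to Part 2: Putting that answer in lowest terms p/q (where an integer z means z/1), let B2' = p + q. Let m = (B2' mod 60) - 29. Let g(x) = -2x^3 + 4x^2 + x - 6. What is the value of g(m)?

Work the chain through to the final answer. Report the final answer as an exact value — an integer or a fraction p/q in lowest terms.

Part 1: cross terms: (-14*14 - -2*-30)=-256, (-2*28 - 0*14)=-56, (0*36 - -11*28)=308, (-11*-30 - -14*36)=834; twice the area = |830| = 830; area = 415; answer 415
Part 2: B1 = 415; threaded value p + q = 416; r = 5; total draws C(16,3) = 560; complement C(11,3) = 165; favorable 560 - 165 = 395; P = 79/112; answer 79/112
Part 3: B2 = 79/112; threaded value p + q = 191; m = -18; -2*(-18)^3 + 4*(-18)^2 + 1*(-18)^1 - 6 = (11664) + (1296) + (-18) + (-6) = 12936; answer 12936

12936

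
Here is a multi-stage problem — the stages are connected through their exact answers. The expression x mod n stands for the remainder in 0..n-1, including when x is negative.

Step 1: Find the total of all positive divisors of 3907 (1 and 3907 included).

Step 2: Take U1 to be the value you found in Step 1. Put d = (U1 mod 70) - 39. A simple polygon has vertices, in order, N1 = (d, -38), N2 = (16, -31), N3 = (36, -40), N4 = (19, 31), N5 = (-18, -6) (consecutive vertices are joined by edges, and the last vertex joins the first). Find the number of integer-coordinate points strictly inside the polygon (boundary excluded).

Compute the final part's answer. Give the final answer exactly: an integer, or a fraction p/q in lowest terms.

Step 1: 3907 is prime, so its only divisors are 1 and 3907; sigma = 1 + 3907 = 3908; answer 3908
Step 2: U1 = 3908; d = 19; cross terms: (19*-31 - 16*-38)=19, (16*-40 - 36*-31)=476, (36*31 - 19*-40)=1876, (19*-6 - -18*31)=444, (-18*-38 - 19*-6)=798; twice the area = |3613| = 3613; area = 3613/2; boundary points = 1 + 1 + 1 + 37 + 1 = 41; strictly interior points = area - boundary/2 + 1 = 1787; answer 1787

1787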